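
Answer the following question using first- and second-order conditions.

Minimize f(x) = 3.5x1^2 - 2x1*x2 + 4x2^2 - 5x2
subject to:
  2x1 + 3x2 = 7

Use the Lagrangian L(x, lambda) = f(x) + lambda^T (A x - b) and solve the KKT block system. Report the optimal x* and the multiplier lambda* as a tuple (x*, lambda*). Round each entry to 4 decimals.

Form the Lagrangian:
  L(x, lambda) = (1/2) x^T Q x + c^T x + lambda^T (A x - b)
Stationarity (grad_x L = 0): Q x + c + A^T lambda = 0.
Primal feasibility: A x = b.

This gives the KKT block system:
  [ Q   A^T ] [ x     ]   [-c ]
  [ A    0  ] [ lambda ] = [ b ]

Solving the linear system:
  x*      = (1.042, 1.6387)
  lambda* = (-2.0084)
  f(x*)   = 2.9328

x* = (1.042, 1.6387), lambda* = (-2.0084)


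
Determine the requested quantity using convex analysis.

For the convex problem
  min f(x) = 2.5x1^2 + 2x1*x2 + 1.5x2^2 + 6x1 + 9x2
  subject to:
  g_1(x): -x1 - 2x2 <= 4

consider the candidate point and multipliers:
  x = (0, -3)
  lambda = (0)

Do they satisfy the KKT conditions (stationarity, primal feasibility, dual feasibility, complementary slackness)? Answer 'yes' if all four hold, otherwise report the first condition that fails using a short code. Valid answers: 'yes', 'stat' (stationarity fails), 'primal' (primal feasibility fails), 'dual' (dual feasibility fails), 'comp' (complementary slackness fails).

Gradient of f: grad f(x) = Q x + c = (0, 0)
Constraint values g_i(x) = a_i^T x - b_i:
  g_1((0, -3)) = 2
Stationarity residual: grad f(x) + sum_i lambda_i a_i = (0, 0)
  -> stationarity OK
Primal feasibility (all g_i <= 0): FAILS
Dual feasibility (all lambda_i >= 0): OK
Complementary slackness (lambda_i * g_i(x) = 0 for all i): OK

Verdict: the first failing condition is primal_feasibility -> primal.

primal


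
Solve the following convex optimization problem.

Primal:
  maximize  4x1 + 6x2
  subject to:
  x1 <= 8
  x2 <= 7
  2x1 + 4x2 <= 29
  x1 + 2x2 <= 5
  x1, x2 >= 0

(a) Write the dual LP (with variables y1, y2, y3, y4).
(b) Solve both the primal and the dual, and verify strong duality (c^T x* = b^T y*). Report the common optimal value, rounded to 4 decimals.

The standard primal-dual pair for 'max c^T x s.t. A x <= b, x >= 0' is:
  Dual:  min b^T y  s.t.  A^T y >= c,  y >= 0.

So the dual LP is:
  minimize  8y1 + 7y2 + 29y3 + 5y4
  subject to:
    y1 + 2y3 + y4 >= 4
    y2 + 4y3 + 2y4 >= 6
    y1, y2, y3, y4 >= 0

Solving the primal: x* = (5, 0).
  primal value c^T x* = 20.
Solving the dual: y* = (0, 0, 0, 4).
  dual value b^T y* = 20.
Strong duality: c^T x* = b^T y*. Confirmed.

20


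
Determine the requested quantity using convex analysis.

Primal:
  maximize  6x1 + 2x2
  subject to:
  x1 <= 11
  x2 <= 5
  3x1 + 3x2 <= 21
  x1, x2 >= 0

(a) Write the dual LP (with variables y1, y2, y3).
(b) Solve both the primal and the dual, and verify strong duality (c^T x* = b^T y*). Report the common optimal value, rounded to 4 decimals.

The standard primal-dual pair for 'max c^T x s.t. A x <= b, x >= 0' is:
  Dual:  min b^T y  s.t.  A^T y >= c,  y >= 0.

So the dual LP is:
  minimize  11y1 + 5y2 + 21y3
  subject to:
    y1 + 3y3 >= 6
    y2 + 3y3 >= 2
    y1, y2, y3 >= 0

Solving the primal: x* = (7, 0).
  primal value c^T x* = 42.
Solving the dual: y* = (0, 0, 2).
  dual value b^T y* = 42.
Strong duality: c^T x* = b^T y*. Confirmed.

42


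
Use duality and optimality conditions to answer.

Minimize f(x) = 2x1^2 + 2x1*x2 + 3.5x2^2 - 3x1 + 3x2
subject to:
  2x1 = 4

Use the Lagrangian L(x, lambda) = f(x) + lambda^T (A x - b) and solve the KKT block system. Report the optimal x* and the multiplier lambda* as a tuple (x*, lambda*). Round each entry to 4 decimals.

Form the Lagrangian:
  L(x, lambda) = (1/2) x^T Q x + c^T x + lambda^T (A x - b)
Stationarity (grad_x L = 0): Q x + c + A^T lambda = 0.
Primal feasibility: A x = b.

This gives the KKT block system:
  [ Q   A^T ] [ x     ]   [-c ]
  [ A    0  ] [ lambda ] = [ b ]

Solving the linear system:
  x*      = (2, -1)
  lambda* = (-1.5)
  f(x*)   = -1.5

x* = (2, -1), lambda* = (-1.5)


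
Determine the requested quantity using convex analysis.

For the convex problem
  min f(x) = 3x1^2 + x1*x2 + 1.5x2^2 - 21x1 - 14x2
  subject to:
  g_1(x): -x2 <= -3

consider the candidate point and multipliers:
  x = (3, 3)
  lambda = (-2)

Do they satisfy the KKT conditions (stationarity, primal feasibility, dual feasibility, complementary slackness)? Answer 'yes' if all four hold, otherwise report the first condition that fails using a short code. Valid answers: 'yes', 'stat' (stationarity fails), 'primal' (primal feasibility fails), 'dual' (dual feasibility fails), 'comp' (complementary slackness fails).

Gradient of f: grad f(x) = Q x + c = (0, -2)
Constraint values g_i(x) = a_i^T x - b_i:
  g_1((3, 3)) = 0
Stationarity residual: grad f(x) + sum_i lambda_i a_i = (0, 0)
  -> stationarity OK
Primal feasibility (all g_i <= 0): OK
Dual feasibility (all lambda_i >= 0): FAILS
Complementary slackness (lambda_i * g_i(x) = 0 for all i): OK

Verdict: the first failing condition is dual_feasibility -> dual.

dual


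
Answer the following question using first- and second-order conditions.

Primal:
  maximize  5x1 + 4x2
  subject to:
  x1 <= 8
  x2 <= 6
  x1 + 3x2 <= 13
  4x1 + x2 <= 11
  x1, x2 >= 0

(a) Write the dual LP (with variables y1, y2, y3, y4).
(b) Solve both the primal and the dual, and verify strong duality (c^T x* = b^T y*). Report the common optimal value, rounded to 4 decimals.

The standard primal-dual pair for 'max c^T x s.t. A x <= b, x >= 0' is:
  Dual:  min b^T y  s.t.  A^T y >= c,  y >= 0.

So the dual LP is:
  minimize  8y1 + 6y2 + 13y3 + 11y4
  subject to:
    y1 + y3 + 4y4 >= 5
    y2 + 3y3 + y4 >= 4
    y1, y2, y3, y4 >= 0

Solving the primal: x* = (1.8182, 3.7273).
  primal value c^T x* = 24.
Solving the dual: y* = (0, 0, 1, 1).
  dual value b^T y* = 24.
Strong duality: c^T x* = b^T y*. Confirmed.

24


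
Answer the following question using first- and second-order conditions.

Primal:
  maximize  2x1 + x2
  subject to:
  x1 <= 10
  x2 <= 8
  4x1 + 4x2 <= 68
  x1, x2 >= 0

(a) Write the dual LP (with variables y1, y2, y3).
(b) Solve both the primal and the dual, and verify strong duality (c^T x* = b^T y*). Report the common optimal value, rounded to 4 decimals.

The standard primal-dual pair for 'max c^T x s.t. A x <= b, x >= 0' is:
  Dual:  min b^T y  s.t.  A^T y >= c,  y >= 0.

So the dual LP is:
  minimize  10y1 + 8y2 + 68y3
  subject to:
    y1 + 4y3 >= 2
    y2 + 4y3 >= 1
    y1, y2, y3 >= 0

Solving the primal: x* = (10, 7).
  primal value c^T x* = 27.
Solving the dual: y* = (1, 0, 0.25).
  dual value b^T y* = 27.
Strong duality: c^T x* = b^T y*. Confirmed.

27


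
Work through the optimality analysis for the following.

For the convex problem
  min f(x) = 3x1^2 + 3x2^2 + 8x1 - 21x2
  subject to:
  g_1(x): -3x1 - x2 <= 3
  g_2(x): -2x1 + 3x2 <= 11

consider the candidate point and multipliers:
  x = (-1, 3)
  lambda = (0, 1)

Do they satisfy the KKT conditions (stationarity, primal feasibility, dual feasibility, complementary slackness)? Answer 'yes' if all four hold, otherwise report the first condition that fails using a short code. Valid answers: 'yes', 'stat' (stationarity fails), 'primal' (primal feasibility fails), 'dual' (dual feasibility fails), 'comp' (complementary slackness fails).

Gradient of f: grad f(x) = Q x + c = (2, -3)
Constraint values g_i(x) = a_i^T x - b_i:
  g_1((-1, 3)) = -3
  g_2((-1, 3)) = 0
Stationarity residual: grad f(x) + sum_i lambda_i a_i = (0, 0)
  -> stationarity OK
Primal feasibility (all g_i <= 0): OK
Dual feasibility (all lambda_i >= 0): OK
Complementary slackness (lambda_i * g_i(x) = 0 for all i): OK

Verdict: yes, KKT holds.

yes


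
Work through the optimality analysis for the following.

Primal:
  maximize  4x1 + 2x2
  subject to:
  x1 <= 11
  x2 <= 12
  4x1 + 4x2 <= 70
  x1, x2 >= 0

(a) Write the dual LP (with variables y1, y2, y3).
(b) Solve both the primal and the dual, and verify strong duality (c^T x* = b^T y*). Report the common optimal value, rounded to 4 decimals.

The standard primal-dual pair for 'max c^T x s.t. A x <= b, x >= 0' is:
  Dual:  min b^T y  s.t.  A^T y >= c,  y >= 0.

So the dual LP is:
  minimize  11y1 + 12y2 + 70y3
  subject to:
    y1 + 4y3 >= 4
    y2 + 4y3 >= 2
    y1, y2, y3 >= 0

Solving the primal: x* = (11, 6.5).
  primal value c^T x* = 57.
Solving the dual: y* = (2, 0, 0.5).
  dual value b^T y* = 57.
Strong duality: c^T x* = b^T y*. Confirmed.

57


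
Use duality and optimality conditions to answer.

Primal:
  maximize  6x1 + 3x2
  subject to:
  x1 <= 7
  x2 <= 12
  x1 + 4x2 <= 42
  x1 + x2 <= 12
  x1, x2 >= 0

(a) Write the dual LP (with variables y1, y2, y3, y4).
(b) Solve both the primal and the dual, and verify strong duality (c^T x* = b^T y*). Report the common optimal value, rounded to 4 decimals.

The standard primal-dual pair for 'max c^T x s.t. A x <= b, x >= 0' is:
  Dual:  min b^T y  s.t.  A^T y >= c,  y >= 0.

So the dual LP is:
  minimize  7y1 + 12y2 + 42y3 + 12y4
  subject to:
    y1 + y3 + y4 >= 6
    y2 + 4y3 + y4 >= 3
    y1, y2, y3, y4 >= 0

Solving the primal: x* = (7, 5).
  primal value c^T x* = 57.
Solving the dual: y* = (3, 0, 0, 3).
  dual value b^T y* = 57.
Strong duality: c^T x* = b^T y*. Confirmed.

57


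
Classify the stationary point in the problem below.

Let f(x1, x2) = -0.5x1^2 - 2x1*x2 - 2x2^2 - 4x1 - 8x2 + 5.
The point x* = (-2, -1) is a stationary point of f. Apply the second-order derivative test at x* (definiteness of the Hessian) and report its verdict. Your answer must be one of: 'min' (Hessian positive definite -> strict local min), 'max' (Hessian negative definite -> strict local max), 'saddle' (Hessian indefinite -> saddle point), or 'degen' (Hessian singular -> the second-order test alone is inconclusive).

Compute the Hessian H = grad^2 f:
  H = [[-1, -2], [-2, -4]]
Verify stationarity: grad f(x*) = H x* + g = (0, 0).
Eigenvalues of H: -5, 0.
H has a zero eigenvalue (singular; negative semidefinite but not definite), so H is neither positive definite, negative definite, nor indefinite. The second-order test alone is inconclusive -> degen.
(Indeed, f is constant along the null direction of H through x*, so x* is not a strict local extremum.)

degen


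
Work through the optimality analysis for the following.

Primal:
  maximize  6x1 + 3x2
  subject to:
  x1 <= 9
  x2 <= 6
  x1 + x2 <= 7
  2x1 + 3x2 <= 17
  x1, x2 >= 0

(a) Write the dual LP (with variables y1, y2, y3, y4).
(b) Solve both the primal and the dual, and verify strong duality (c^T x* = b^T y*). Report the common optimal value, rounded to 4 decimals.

The standard primal-dual pair for 'max c^T x s.t. A x <= b, x >= 0' is:
  Dual:  min b^T y  s.t.  A^T y >= c,  y >= 0.

So the dual LP is:
  minimize  9y1 + 6y2 + 7y3 + 17y4
  subject to:
    y1 + y3 + 2y4 >= 6
    y2 + y3 + 3y4 >= 3
    y1, y2, y3, y4 >= 0

Solving the primal: x* = (7, 0).
  primal value c^T x* = 42.
Solving the dual: y* = (0, 0, 6, 0).
  dual value b^T y* = 42.
Strong duality: c^T x* = b^T y*. Confirmed.

42


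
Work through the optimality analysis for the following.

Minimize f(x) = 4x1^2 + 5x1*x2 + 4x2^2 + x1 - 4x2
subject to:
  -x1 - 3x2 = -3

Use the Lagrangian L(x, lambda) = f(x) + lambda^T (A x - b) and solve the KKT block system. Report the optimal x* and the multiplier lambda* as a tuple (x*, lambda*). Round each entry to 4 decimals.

Form the Lagrangian:
  L(x, lambda) = (1/2) x^T Q x + c^T x + lambda^T (A x - b)
Stationarity (grad_x L = 0): Q x + c + A^T lambda = 0.
Primal feasibility: A x = b.

This gives the KKT block system:
  [ Q   A^T ] [ x     ]   [-c ]
  [ A    0  ] [ lambda ] = [ b ]

Solving the linear system:
  x*      = (-0.84, 1.28)
  lambda* = (0.68)
  f(x*)   = -1.96

x* = (-0.84, 1.28), lambda* = (0.68)


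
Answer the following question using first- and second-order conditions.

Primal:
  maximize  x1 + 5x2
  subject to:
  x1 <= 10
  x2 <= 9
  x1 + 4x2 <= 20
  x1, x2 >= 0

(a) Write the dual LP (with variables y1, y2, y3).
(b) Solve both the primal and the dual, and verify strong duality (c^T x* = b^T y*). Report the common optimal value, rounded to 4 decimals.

The standard primal-dual pair for 'max c^T x s.t. A x <= b, x >= 0' is:
  Dual:  min b^T y  s.t.  A^T y >= c,  y >= 0.

So the dual LP is:
  minimize  10y1 + 9y2 + 20y3
  subject to:
    y1 + y3 >= 1
    y2 + 4y3 >= 5
    y1, y2, y3 >= 0

Solving the primal: x* = (0, 5).
  primal value c^T x* = 25.
Solving the dual: y* = (0, 0, 1.25).
  dual value b^T y* = 25.
Strong duality: c^T x* = b^T y*. Confirmed.

25


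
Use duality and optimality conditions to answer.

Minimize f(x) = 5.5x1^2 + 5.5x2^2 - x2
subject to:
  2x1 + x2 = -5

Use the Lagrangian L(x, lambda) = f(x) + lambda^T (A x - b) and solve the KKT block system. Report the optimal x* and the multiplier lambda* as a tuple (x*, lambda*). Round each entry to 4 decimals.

Form the Lagrangian:
  L(x, lambda) = (1/2) x^T Q x + c^T x + lambda^T (A x - b)
Stationarity (grad_x L = 0): Q x + c + A^T lambda = 0.
Primal feasibility: A x = b.

This gives the KKT block system:
  [ Q   A^T ] [ x     ]   [-c ]
  [ A    0  ] [ lambda ] = [ b ]

Solving the linear system:
  x*      = (-2.0364, -0.9273)
  lambda* = (11.2)
  f(x*)   = 28.4636

x* = (-2.0364, -0.9273), lambda* = (11.2)


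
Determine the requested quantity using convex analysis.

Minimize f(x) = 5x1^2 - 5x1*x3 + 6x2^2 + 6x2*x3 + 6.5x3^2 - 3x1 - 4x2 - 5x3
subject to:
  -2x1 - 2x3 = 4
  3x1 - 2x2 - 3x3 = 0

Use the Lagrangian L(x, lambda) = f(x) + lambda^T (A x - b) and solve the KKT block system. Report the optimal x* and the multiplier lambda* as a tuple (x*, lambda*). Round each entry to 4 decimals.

Form the Lagrangian:
  L(x, lambda) = (1/2) x^T Q x + c^T x + lambda^T (A x - b)
Stationarity (grad_x L = 0): Q x + c + A^T lambda = 0.
Primal feasibility: A x = b.

This gives the KKT block system:
  [ Q   A^T ] [ x     ]   [-c ]
  [ A    0  ] [ lambda ] = [ b ]

Solving the linear system:
  x*      = (-0.7619, 0.7143, -1.2381)
  lambda* = (-4.3571, -1.4286)
  f(x*)   = 11.5238

x* = (-0.7619, 0.7143, -1.2381), lambda* = (-4.3571, -1.4286)


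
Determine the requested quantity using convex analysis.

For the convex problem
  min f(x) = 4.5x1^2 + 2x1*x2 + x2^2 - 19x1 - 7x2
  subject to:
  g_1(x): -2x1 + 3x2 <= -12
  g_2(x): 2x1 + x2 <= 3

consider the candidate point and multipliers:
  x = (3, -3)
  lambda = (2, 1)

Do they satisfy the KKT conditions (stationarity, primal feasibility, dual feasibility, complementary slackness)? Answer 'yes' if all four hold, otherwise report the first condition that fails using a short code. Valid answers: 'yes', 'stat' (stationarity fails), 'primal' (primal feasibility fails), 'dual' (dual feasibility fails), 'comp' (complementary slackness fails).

Gradient of f: grad f(x) = Q x + c = (2, -7)
Constraint values g_i(x) = a_i^T x - b_i:
  g_1((3, -3)) = -3
  g_2((3, -3)) = 0
Stationarity residual: grad f(x) + sum_i lambda_i a_i = (0, 0)
  -> stationarity OK
Primal feasibility (all g_i <= 0): OK
Dual feasibility (all lambda_i >= 0): OK
Complementary slackness (lambda_i * g_i(x) = 0 for all i): FAILS

Verdict: the first failing condition is complementary_slackness -> comp.

comp


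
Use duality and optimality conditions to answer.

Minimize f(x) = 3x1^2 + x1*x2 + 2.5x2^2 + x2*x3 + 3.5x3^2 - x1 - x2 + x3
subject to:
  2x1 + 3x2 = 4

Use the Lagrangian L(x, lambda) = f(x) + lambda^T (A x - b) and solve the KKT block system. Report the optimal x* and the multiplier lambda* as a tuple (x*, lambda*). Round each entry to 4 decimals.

Form the Lagrangian:
  L(x, lambda) = (1/2) x^T Q x + c^T x + lambda^T (A x - b)
Stationarity (grad_x L = 0): Q x + c + A^T lambda = 0.
Primal feasibility: A x = b.

This gives the KKT block system:
  [ Q   A^T ] [ x     ]   [-c ]
  [ A    0  ] [ lambda ] = [ b ]

Solving the linear system:
  x*      = (0.4721, 1.0186, -0.2884)
  lambda* = (-1.4256)
  f(x*)   = 1.9616

x* = (0.4721, 1.0186, -0.2884), lambda* = (-1.4256)


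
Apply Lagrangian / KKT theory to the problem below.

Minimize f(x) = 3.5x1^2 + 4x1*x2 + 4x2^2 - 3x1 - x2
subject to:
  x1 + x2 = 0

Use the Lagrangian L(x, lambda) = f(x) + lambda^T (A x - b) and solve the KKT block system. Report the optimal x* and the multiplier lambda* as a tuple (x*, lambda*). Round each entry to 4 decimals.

Form the Lagrangian:
  L(x, lambda) = (1/2) x^T Q x + c^T x + lambda^T (A x - b)
Stationarity (grad_x L = 0): Q x + c + A^T lambda = 0.
Primal feasibility: A x = b.

This gives the KKT block system:
  [ Q   A^T ] [ x     ]   [-c ]
  [ A    0  ] [ lambda ] = [ b ]

Solving the linear system:
  x*      = (0.2857, -0.2857)
  lambda* = (2.1429)
  f(x*)   = -0.2857

x* = (0.2857, -0.2857), lambda* = (2.1429)


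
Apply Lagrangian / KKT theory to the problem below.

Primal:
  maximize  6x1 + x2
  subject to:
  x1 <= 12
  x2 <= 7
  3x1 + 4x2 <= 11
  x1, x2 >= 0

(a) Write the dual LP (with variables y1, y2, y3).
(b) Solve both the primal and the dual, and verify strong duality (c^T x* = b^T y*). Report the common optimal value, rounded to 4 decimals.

The standard primal-dual pair for 'max c^T x s.t. A x <= b, x >= 0' is:
  Dual:  min b^T y  s.t.  A^T y >= c,  y >= 0.

So the dual LP is:
  minimize  12y1 + 7y2 + 11y3
  subject to:
    y1 + 3y3 >= 6
    y2 + 4y3 >= 1
    y1, y2, y3 >= 0

Solving the primal: x* = (3.6667, 0).
  primal value c^T x* = 22.
Solving the dual: y* = (0, 0, 2).
  dual value b^T y* = 22.
Strong duality: c^T x* = b^T y*. Confirmed.

22


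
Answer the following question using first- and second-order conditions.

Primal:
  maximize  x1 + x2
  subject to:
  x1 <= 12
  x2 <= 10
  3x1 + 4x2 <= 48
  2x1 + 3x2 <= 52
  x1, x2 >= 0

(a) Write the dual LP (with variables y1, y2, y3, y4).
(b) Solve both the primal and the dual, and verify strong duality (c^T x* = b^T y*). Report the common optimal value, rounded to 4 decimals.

The standard primal-dual pair for 'max c^T x s.t. A x <= b, x >= 0' is:
  Dual:  min b^T y  s.t.  A^T y >= c,  y >= 0.

So the dual LP is:
  minimize  12y1 + 10y2 + 48y3 + 52y4
  subject to:
    y1 + 3y3 + 2y4 >= 1
    y2 + 4y3 + 3y4 >= 1
    y1, y2, y3, y4 >= 0

Solving the primal: x* = (12, 3).
  primal value c^T x* = 15.
Solving the dual: y* = (0.25, 0, 0.25, 0).
  dual value b^T y* = 15.
Strong duality: c^T x* = b^T y*. Confirmed.

15


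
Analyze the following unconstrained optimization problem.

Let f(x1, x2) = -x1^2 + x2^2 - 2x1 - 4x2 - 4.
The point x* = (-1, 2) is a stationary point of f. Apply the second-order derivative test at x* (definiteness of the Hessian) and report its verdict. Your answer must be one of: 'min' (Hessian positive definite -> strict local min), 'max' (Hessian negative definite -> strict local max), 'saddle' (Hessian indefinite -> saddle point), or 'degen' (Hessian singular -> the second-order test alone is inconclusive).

Compute the Hessian H = grad^2 f:
  H = [[-2, 0], [0, 2]]
Verify stationarity: grad f(x*) = H x* + g = (0, 0).
Eigenvalues of H: -2, 2.
Eigenvalues have mixed signs, so H is indefinite -> x* is a saddle point.

saddle


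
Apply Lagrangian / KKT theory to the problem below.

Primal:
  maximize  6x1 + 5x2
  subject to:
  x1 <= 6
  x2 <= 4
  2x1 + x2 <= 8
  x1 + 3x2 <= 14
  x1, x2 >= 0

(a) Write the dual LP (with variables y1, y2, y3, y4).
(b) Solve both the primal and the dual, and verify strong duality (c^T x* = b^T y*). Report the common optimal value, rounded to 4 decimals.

The standard primal-dual pair for 'max c^T x s.t. A x <= b, x >= 0' is:
  Dual:  min b^T y  s.t.  A^T y >= c,  y >= 0.

So the dual LP is:
  minimize  6y1 + 4y2 + 8y3 + 14y4
  subject to:
    y1 + 2y3 + y4 >= 6
    y2 + y3 + 3y4 >= 5
    y1, y2, y3, y4 >= 0

Solving the primal: x* = (2, 4).
  primal value c^T x* = 32.
Solving the dual: y* = (0, 2, 3, 0).
  dual value b^T y* = 32.
Strong duality: c^T x* = b^T y*. Confirmed.

32


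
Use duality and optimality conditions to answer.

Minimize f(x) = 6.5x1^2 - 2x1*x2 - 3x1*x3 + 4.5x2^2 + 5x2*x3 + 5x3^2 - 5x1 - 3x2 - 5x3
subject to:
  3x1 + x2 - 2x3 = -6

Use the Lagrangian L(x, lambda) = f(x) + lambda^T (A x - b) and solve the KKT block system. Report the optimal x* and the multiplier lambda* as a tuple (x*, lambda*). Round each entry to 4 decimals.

Form the Lagrangian:
  L(x, lambda) = (1/2) x^T Q x + c^T x + lambda^T (A x - b)
Stationarity (grad_x L = 0): Q x + c + A^T lambda = 0.
Primal feasibility: A x = b.

This gives the KKT block system:
  [ Q   A^T ] [ x     ]   [-c ]
  [ A    0  ] [ lambda ] = [ b ]

Solving the linear system:
  x*      = (-0.3475, -1.2426, 1.8574)
  lambda* = (4.2016)
  f(x*)   = 10.6943

x* = (-0.3475, -1.2426, 1.8574), lambda* = (4.2016)


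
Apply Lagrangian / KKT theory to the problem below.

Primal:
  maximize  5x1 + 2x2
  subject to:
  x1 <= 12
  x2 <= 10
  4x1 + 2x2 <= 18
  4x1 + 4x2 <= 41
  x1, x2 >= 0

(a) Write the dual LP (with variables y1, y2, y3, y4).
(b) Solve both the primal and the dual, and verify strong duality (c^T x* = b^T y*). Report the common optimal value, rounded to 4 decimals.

The standard primal-dual pair for 'max c^T x s.t. A x <= b, x >= 0' is:
  Dual:  min b^T y  s.t.  A^T y >= c,  y >= 0.

So the dual LP is:
  minimize  12y1 + 10y2 + 18y3 + 41y4
  subject to:
    y1 + 4y3 + 4y4 >= 5
    y2 + 2y3 + 4y4 >= 2
    y1, y2, y3, y4 >= 0

Solving the primal: x* = (4.5, 0).
  primal value c^T x* = 22.5.
Solving the dual: y* = (0, 0, 1.25, 0).
  dual value b^T y* = 22.5.
Strong duality: c^T x* = b^T y*. Confirmed.

22.5


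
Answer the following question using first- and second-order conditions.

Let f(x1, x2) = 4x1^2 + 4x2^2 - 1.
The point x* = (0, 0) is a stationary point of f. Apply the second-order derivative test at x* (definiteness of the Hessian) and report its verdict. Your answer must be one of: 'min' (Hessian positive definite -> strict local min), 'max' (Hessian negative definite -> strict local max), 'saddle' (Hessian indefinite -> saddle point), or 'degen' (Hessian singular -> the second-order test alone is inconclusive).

Compute the Hessian H = grad^2 f:
  H = [[8, 0], [0, 8]]
Verify stationarity: grad f(x*) = H x* + g = (0, 0).
Eigenvalues of H: 8, 8.
Both eigenvalues > 0, so H is positive definite -> x* is a strict local min.

min


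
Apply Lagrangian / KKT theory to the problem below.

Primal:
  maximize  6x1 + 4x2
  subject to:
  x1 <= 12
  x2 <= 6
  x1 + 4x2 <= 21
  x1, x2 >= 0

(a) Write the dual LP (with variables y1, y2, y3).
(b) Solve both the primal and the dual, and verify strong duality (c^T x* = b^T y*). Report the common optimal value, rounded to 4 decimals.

The standard primal-dual pair for 'max c^T x s.t. A x <= b, x >= 0' is:
  Dual:  min b^T y  s.t.  A^T y >= c,  y >= 0.

So the dual LP is:
  minimize  12y1 + 6y2 + 21y3
  subject to:
    y1 + y3 >= 6
    y2 + 4y3 >= 4
    y1, y2, y3 >= 0

Solving the primal: x* = (12, 2.25).
  primal value c^T x* = 81.
Solving the dual: y* = (5, 0, 1).
  dual value b^T y* = 81.
Strong duality: c^T x* = b^T y*. Confirmed.

81


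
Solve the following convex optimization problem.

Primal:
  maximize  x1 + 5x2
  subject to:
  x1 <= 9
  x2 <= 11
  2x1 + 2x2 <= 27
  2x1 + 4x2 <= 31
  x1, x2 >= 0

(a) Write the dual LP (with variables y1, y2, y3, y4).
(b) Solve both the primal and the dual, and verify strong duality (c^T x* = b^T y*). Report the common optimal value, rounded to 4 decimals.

The standard primal-dual pair for 'max c^T x s.t. A x <= b, x >= 0' is:
  Dual:  min b^T y  s.t.  A^T y >= c,  y >= 0.

So the dual LP is:
  minimize  9y1 + 11y2 + 27y3 + 31y4
  subject to:
    y1 + 2y3 + 2y4 >= 1
    y2 + 2y3 + 4y4 >= 5
    y1, y2, y3, y4 >= 0

Solving the primal: x* = (0, 7.75).
  primal value c^T x* = 38.75.
Solving the dual: y* = (0, 0, 0, 1.25).
  dual value b^T y* = 38.75.
Strong duality: c^T x* = b^T y*. Confirmed.

38.75


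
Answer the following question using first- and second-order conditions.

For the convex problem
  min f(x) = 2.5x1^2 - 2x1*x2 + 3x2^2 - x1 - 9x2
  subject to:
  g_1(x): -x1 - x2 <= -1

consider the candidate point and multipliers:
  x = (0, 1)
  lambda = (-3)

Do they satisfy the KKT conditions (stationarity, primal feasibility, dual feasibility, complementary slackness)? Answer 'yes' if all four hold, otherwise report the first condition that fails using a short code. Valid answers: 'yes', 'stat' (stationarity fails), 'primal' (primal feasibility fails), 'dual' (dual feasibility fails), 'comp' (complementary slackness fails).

Gradient of f: grad f(x) = Q x + c = (-3, -3)
Constraint values g_i(x) = a_i^T x - b_i:
  g_1((0, 1)) = 0
Stationarity residual: grad f(x) + sum_i lambda_i a_i = (0, 0)
  -> stationarity OK
Primal feasibility (all g_i <= 0): OK
Dual feasibility (all lambda_i >= 0): FAILS
Complementary slackness (lambda_i * g_i(x) = 0 for all i): OK

Verdict: the first failing condition is dual_feasibility -> dual.

dual


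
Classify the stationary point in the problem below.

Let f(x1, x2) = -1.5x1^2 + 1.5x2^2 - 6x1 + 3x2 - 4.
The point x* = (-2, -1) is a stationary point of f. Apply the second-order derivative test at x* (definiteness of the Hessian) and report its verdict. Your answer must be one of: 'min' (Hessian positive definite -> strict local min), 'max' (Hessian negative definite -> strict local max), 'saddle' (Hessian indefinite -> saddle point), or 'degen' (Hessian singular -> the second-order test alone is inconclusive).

Compute the Hessian H = grad^2 f:
  H = [[-3, 0], [0, 3]]
Verify stationarity: grad f(x*) = H x* + g = (0, 0).
Eigenvalues of H: -3, 3.
Eigenvalues have mixed signs, so H is indefinite -> x* is a saddle point.

saddle


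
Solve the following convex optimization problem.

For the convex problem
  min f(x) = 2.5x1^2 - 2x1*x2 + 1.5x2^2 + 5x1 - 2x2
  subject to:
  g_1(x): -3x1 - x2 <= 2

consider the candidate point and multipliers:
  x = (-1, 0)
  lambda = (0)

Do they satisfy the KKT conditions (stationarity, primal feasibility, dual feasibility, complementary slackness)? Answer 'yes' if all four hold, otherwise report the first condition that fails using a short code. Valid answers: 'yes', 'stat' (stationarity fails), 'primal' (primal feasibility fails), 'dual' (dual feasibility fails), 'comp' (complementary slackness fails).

Gradient of f: grad f(x) = Q x + c = (0, 0)
Constraint values g_i(x) = a_i^T x - b_i:
  g_1((-1, 0)) = 1
Stationarity residual: grad f(x) + sum_i lambda_i a_i = (0, 0)
  -> stationarity OK
Primal feasibility (all g_i <= 0): FAILS
Dual feasibility (all lambda_i >= 0): OK
Complementary slackness (lambda_i * g_i(x) = 0 for all i): OK

Verdict: the first failing condition is primal_feasibility -> primal.

primal


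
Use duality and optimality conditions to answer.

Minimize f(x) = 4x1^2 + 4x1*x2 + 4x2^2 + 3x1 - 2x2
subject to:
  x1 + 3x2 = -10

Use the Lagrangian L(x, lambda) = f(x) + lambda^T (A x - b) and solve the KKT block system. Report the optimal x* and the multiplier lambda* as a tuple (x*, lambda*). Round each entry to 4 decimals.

Form the Lagrangian:
  L(x, lambda) = (1/2) x^T Q x + c^T x + lambda^T (A x - b)
Stationarity (grad_x L = 0): Q x + c + A^T lambda = 0.
Primal feasibility: A x = b.

This gives the KKT block system:
  [ Q   A^T ] [ x     ]   [-c ]
  [ A    0  ] [ lambda ] = [ b ]

Solving the linear system:
  x*      = (0.125, -3.375)
  lambda* = (9.5)
  f(x*)   = 51.0625

x* = (0.125, -3.375), lambda* = (9.5)


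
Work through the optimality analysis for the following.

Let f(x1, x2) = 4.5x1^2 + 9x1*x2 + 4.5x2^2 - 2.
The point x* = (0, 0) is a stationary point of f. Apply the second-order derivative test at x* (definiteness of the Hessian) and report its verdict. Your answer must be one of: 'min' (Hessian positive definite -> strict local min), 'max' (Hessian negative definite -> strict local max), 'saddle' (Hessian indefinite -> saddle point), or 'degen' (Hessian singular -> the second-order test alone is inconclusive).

Compute the Hessian H = grad^2 f:
  H = [[9, 9], [9, 9]]
Verify stationarity: grad f(x*) = H x* + g = (0, 0).
Eigenvalues of H: 0, 18.
H has a zero eigenvalue (singular; positive semidefinite but not definite), so H is neither positive definite, negative definite, nor indefinite. The second-order test alone is inconclusive -> degen.
(Indeed, f is constant along the null direction of H through x*, so x* is not a strict local extremum.)

degen


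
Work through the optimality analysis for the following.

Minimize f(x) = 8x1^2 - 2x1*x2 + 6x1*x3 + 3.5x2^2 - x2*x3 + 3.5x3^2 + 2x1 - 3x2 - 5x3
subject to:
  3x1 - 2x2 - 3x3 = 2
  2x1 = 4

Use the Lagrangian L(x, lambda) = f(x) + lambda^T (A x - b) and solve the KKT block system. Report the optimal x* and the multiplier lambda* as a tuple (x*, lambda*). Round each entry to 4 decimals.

Form the Lagrangian:
  L(x, lambda) = (1/2) x^T Q x + c^T x + lambda^T (A x - b)
Stationarity (grad_x L = 0): Q x + c + A^T lambda = 0.
Primal feasibility: A x = b.

This gives the KKT block system:
  [ Q   A^T ] [ x     ]   [-c ]
  [ A    0  ] [ lambda ] = [ b ]

Solving the linear system:
  x*      = (2, 1.6796, 0.2136)
  lambda* = (2.2718, -19.3689)
  f(x*)   = 35.4126

x* = (2, 1.6796, 0.2136), lambda* = (2.2718, -19.3689)


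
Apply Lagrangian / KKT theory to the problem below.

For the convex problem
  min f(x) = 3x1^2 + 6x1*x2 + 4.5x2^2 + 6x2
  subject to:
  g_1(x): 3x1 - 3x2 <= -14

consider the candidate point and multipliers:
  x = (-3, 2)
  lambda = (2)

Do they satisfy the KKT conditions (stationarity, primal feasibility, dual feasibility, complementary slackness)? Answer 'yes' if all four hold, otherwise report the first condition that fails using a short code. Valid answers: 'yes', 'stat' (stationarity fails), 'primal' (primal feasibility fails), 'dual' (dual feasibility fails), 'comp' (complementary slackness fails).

Gradient of f: grad f(x) = Q x + c = (-6, 6)
Constraint values g_i(x) = a_i^T x - b_i:
  g_1((-3, 2)) = -1
Stationarity residual: grad f(x) + sum_i lambda_i a_i = (0, 0)
  -> stationarity OK
Primal feasibility (all g_i <= 0): OK
Dual feasibility (all lambda_i >= 0): OK
Complementary slackness (lambda_i * g_i(x) = 0 for all i): FAILS

Verdict: the first failing condition is complementary_slackness -> comp.

comp


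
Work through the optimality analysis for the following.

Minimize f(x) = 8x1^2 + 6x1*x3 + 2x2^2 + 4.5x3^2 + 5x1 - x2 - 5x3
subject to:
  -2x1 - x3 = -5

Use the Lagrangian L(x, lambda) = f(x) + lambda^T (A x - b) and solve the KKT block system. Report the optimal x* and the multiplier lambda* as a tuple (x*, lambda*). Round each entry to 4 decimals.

Form the Lagrangian:
  L(x, lambda) = (1/2) x^T Q x + c^T x + lambda^T (A x - b)
Stationarity (grad_x L = 0): Q x + c + A^T lambda = 0.
Primal feasibility: A x = b.

This gives the KKT block system:
  [ Q   A^T ] [ x     ]   [-c ]
  [ A    0  ] [ lambda ] = [ b ]

Solving the linear system:
  x*      = (1.6071, 0.25, 1.7857)
  lambda* = (20.7143)
  f(x*)   = 51.2143

x* = (1.6071, 0.25, 1.7857), lambda* = (20.7143)


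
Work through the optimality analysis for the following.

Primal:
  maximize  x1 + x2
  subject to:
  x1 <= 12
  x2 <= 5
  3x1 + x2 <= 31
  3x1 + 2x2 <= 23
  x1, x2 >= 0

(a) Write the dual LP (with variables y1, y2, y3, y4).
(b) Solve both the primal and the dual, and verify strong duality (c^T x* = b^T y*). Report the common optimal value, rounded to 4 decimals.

The standard primal-dual pair for 'max c^T x s.t. A x <= b, x >= 0' is:
  Dual:  min b^T y  s.t.  A^T y >= c,  y >= 0.

So the dual LP is:
  minimize  12y1 + 5y2 + 31y3 + 23y4
  subject to:
    y1 + 3y3 + 3y4 >= 1
    y2 + y3 + 2y4 >= 1
    y1, y2, y3, y4 >= 0

Solving the primal: x* = (4.3333, 5).
  primal value c^T x* = 9.3333.
Solving the dual: y* = (0, 0.3333, 0, 0.3333).
  dual value b^T y* = 9.3333.
Strong duality: c^T x* = b^T y*. Confirmed.

9.3333


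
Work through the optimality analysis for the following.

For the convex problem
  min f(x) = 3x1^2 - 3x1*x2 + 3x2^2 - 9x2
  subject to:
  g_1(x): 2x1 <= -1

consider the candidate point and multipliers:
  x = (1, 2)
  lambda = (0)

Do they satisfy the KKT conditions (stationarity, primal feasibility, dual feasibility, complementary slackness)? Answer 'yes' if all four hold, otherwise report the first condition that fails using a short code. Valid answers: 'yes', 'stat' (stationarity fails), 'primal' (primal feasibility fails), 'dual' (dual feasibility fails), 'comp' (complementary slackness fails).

Gradient of f: grad f(x) = Q x + c = (0, 0)
Constraint values g_i(x) = a_i^T x - b_i:
  g_1((1, 2)) = 3
Stationarity residual: grad f(x) + sum_i lambda_i a_i = (0, 0)
  -> stationarity OK
Primal feasibility (all g_i <= 0): FAILS
Dual feasibility (all lambda_i >= 0): OK
Complementary slackness (lambda_i * g_i(x) = 0 for all i): OK

Verdict: the first failing condition is primal_feasibility -> primal.

primal


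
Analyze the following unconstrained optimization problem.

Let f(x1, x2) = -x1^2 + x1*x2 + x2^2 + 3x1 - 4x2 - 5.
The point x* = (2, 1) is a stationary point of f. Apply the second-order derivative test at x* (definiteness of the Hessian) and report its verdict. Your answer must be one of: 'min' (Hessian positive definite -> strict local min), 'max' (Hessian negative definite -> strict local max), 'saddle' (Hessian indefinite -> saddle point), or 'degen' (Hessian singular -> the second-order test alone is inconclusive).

Compute the Hessian H = grad^2 f:
  H = [[-2, 1], [1, 2]]
Verify stationarity: grad f(x*) = H x* + g = (0, 0).
Eigenvalues of H: -2.2361, 2.2361.
Eigenvalues have mixed signs, so H is indefinite -> x* is a saddle point.

saddle


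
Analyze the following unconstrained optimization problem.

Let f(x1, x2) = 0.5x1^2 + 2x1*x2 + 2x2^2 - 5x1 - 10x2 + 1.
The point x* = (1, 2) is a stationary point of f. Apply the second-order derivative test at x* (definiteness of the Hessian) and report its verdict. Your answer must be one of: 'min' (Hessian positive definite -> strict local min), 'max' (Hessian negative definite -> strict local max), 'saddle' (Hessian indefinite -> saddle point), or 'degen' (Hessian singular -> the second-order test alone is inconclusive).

Compute the Hessian H = grad^2 f:
  H = [[1, 2], [2, 4]]
Verify stationarity: grad f(x*) = H x* + g = (0, 0).
Eigenvalues of H: 0, 5.
H has a zero eigenvalue (singular; positive semidefinite but not definite), so H is neither positive definite, negative definite, nor indefinite. The second-order test alone is inconclusive -> degen.
(Indeed, f is constant along the null direction of H through x*, so x* is not a strict local extremum.)

degen


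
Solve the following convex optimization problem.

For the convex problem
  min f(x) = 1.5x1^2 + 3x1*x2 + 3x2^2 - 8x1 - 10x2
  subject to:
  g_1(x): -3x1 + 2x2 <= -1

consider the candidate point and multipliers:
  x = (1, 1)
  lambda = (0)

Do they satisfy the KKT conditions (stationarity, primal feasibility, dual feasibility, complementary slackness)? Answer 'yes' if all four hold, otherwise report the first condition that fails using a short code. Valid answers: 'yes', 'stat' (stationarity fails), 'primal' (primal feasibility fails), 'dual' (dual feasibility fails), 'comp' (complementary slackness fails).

Gradient of f: grad f(x) = Q x + c = (-2, -1)
Constraint values g_i(x) = a_i^T x - b_i:
  g_1((1, 1)) = 0
Stationarity residual: grad f(x) + sum_i lambda_i a_i = (-2, -1)
  -> stationarity FAILS
Primal feasibility (all g_i <= 0): OK
Dual feasibility (all lambda_i >= 0): OK
Complementary slackness (lambda_i * g_i(x) = 0 for all i): OK

Verdict: the first failing condition is stationarity -> stat.

stat


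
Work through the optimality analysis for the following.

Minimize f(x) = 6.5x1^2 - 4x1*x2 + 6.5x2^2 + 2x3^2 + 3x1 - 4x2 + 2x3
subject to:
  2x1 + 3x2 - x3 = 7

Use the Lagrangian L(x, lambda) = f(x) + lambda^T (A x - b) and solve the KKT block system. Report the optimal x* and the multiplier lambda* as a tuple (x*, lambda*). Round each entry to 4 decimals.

Form the Lagrangian:
  L(x, lambda) = (1/2) x^T Q x + c^T x + lambda^T (A x - b)
Stationarity (grad_x L = 0): Q x + c + A^T lambda = 0.
Primal feasibility: A x = b.

This gives the KKT block system:
  [ Q   A^T ] [ x     ]   [-c ]
  [ A    0  ] [ lambda ] = [ b ]

Solving the linear system:
  x*      = (0.7453, 1.3692, -1.4016)
  lambda* = (-3.6063)
  f(x*)   = 9.5999

x* = (0.7453, 1.3692, -1.4016), lambda* = (-3.6063)


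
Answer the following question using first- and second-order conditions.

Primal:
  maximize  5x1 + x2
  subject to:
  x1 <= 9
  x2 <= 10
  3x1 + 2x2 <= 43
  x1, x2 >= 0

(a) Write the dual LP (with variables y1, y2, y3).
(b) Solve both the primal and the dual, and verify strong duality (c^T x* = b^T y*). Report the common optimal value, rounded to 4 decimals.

The standard primal-dual pair for 'max c^T x s.t. A x <= b, x >= 0' is:
  Dual:  min b^T y  s.t.  A^T y >= c,  y >= 0.

So the dual LP is:
  minimize  9y1 + 10y2 + 43y3
  subject to:
    y1 + 3y3 >= 5
    y2 + 2y3 >= 1
    y1, y2, y3 >= 0

Solving the primal: x* = (9, 8).
  primal value c^T x* = 53.
Solving the dual: y* = (3.5, 0, 0.5).
  dual value b^T y* = 53.
Strong duality: c^T x* = b^T y*. Confirmed.

53


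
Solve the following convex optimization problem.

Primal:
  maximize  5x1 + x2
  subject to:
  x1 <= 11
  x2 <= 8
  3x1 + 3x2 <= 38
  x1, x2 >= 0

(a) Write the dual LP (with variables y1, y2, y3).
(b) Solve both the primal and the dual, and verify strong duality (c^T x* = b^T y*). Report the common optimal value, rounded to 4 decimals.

The standard primal-dual pair for 'max c^T x s.t. A x <= b, x >= 0' is:
  Dual:  min b^T y  s.t.  A^T y >= c,  y >= 0.

So the dual LP is:
  minimize  11y1 + 8y2 + 38y3
  subject to:
    y1 + 3y3 >= 5
    y2 + 3y3 >= 1
    y1, y2, y3 >= 0

Solving the primal: x* = (11, 1.6667).
  primal value c^T x* = 56.6667.
Solving the dual: y* = (4, 0, 0.3333).
  dual value b^T y* = 56.6667.
Strong duality: c^T x* = b^T y*. Confirmed.

56.6667


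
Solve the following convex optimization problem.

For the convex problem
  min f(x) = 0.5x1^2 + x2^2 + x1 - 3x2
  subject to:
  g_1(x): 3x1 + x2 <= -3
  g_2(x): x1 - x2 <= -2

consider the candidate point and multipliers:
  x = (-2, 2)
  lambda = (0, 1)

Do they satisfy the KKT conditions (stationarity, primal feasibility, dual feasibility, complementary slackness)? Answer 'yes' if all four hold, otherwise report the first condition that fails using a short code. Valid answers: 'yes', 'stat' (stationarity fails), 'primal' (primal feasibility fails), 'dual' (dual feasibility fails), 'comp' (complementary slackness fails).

Gradient of f: grad f(x) = Q x + c = (-1, 1)
Constraint values g_i(x) = a_i^T x - b_i:
  g_1((-2, 2)) = -1
  g_2((-2, 2)) = -2
Stationarity residual: grad f(x) + sum_i lambda_i a_i = (0, 0)
  -> stationarity OK
Primal feasibility (all g_i <= 0): OK
Dual feasibility (all lambda_i >= 0): OK
Complementary slackness (lambda_i * g_i(x) = 0 for all i): FAILS

Verdict: the first failing condition is complementary_slackness -> comp.

comp


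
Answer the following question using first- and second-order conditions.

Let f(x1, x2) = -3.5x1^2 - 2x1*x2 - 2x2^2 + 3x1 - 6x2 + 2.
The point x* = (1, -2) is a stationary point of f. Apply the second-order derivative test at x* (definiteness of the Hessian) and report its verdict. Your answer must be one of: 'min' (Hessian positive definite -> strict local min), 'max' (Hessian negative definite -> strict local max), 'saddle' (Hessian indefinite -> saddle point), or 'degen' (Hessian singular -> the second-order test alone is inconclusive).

Compute the Hessian H = grad^2 f:
  H = [[-7, -2], [-2, -4]]
Verify stationarity: grad f(x*) = H x* + g = (0, 0).
Eigenvalues of H: -8, -3.
Both eigenvalues < 0, so H is negative definite -> x* is a strict local max.

max


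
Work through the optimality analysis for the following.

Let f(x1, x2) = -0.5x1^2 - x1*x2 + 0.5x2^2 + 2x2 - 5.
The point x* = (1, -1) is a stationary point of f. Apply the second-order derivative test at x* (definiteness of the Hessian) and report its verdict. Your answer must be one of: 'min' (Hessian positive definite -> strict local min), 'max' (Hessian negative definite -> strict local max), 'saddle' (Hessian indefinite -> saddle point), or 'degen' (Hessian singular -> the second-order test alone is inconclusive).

Compute the Hessian H = grad^2 f:
  H = [[-1, -1], [-1, 1]]
Verify stationarity: grad f(x*) = H x* + g = (0, 0).
Eigenvalues of H: -1.4142, 1.4142.
Eigenvalues have mixed signs, so H is indefinite -> x* is a saddle point.

saddle
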